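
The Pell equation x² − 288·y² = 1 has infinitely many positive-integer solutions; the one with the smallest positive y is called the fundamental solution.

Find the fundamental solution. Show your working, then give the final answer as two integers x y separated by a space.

[16; 1,32] for √288; ℓ=2 ⇒ convergent index 1
i=0: a=16 ⇒ p=16, q=1
i=1: a=1 ⇒ p=17, q=1
fundamental: x₁=17, y₁=1  (since 289 − 288·1 = 1)

17 1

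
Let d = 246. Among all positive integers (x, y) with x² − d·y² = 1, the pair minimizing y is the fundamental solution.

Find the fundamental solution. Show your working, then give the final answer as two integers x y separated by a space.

√246 = [15; 1,2,5,1,14,1,5,2,1,30, …], period ℓ=10 (even) → k=9
a_0=15:  p_0=15·1+0=15,  q_0=15·0+1=1
…
a_2=2:  p_2=2·16+15=47,  q_2=2·1+1=3
a_3=5:  p_3=5·47+16=251,  q_3=5·3+1=16
…
a_5=14:  p_5=14·298+251=4423,  q_5=14·19+16=282
a_6=1:  p_6=1·4423+298=4721,  q_6=1·282+19=301
…
a_8=2:  p_8=2·28028+4721=60777,  q_8=2·1787+301=3875
a_9=1:  p_9=1·60777+28028=88805,  q_9=1·3875+1787=5662
(x₁, y₁) = (88805, 5662);  88805² − 246·5662² = 1 ✓

88805 5662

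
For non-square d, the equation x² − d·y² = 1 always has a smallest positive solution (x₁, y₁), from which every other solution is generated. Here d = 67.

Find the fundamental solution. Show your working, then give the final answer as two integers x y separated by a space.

√67 → a₀=8, period (5,2,1,1,7,1,1,2,5,16); ℓ=10 even so k=9
k=0  a_k=8  p_k/q_k = 8/1
k=1  a_k=5  p_k/q_k = 41/5
…
k=5  a_k=7  p_k/q_k = 1678/205
k=6  a_k=1  p_k/q_k = 1899/232
k=7  a_k=1  p_k/q_k = 3577/437
k=8  a_k=2  p_k/q_k = 9053/1106
k=9  a_k=5  p_k/q_k = 48842/5967
→ (48842, 5967).  Check: 48842²=2385540964, 67·5967²=2385540963, difference 1.

48842 5967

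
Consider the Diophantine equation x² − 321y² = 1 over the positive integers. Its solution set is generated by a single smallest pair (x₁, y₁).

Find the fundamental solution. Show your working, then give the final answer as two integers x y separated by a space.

215 12

√321 = [17; 1,10,1,34, …], period ℓ=4 (even) → k=3
step 0: (17, 1)  from 17·(1,0) + (0,1)
step 1: (18, 1)  from 1·(17,1) + (1,0)
step 2: (197, 11)  from 10·(18,1) + (17,1)
step 3: (215, 12)  from 1·(197,11) + (18,1)
fundamental: x₁=215, y₁=12  (since 46225 − 321·144 = 1)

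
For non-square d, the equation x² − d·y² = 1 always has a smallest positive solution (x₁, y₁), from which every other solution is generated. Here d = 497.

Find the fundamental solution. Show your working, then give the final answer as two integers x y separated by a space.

[22; 3,2,2,5,6,5,2,2,3,44] for √497; ℓ=10 ⇒ convergent index 9
step 0: (22, 1)  from 22·(1,0) + (0,1)
step 1: (67, 3)  from 3·(22,1) + (1,0)
step 2: (156, 7)  from 2·(67,3) + (22,1)
step 3: (379, 17)  from 2·(156,7) + (67,3)
step 4: (2051, 92)  from 5·(379,17) + (156,7)
step 5: (12685, 569)  from 6·(2051,92) + (379,17)
step 6: (65476, 2937)  from 5·(12685,569) + (2051,92)
step 7: (143637, 6443)  from 2·(65476,2937) + (12685,569)
step 8: (352750, 15823)  from 2·(143637,6443) + (65476,2937)
step 9: (1201887, 53912)  from 3·(352750,15823) + (143637,6443)
→ (1201887, 53912).  Check: 1201887²=1444532360769, 497·53912²=1444532360768, difference 1.

1201887 53912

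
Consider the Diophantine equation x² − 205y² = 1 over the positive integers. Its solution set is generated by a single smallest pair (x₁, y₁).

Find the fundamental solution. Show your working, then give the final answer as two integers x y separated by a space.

√205 = [14; 3,6,1,4,1,6,3,28, …], period ℓ=8 (even) → k=7
i=0: a=14 ⇒ p=14, q=1
…
i=2: a=6 ⇒ p=272, q=19
…
i=4: a=4 ⇒ p=1532, q=107
i=5: a=1 ⇒ p=1847, q=129
i=6: a=6 ⇒ p=12614, q=881
i=7: a=3 ⇒ p=39689, q=2772
→ (39689, 2772).  Check: 39689²=1575216721, 205·2772²=1575216720, difference 1.

39689 2772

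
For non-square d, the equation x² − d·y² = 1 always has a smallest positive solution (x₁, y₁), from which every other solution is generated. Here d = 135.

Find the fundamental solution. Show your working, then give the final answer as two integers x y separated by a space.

√135 = [11; 1,1,1,1,1,1,1,22, …], period ℓ=8 (even) → k=7
k=0  a_k=11  p_k/q_k = 11/1
…
k=2  a_k=1  p_k/q_k = 23/2
k=3  a_k=1  p_k/q_k = 35/3
…
k=5  a_k=1  p_k/q_k = 93/8
k=6  a_k=1  p_k/q_k = 151/13
k=7  a_k=1  p_k/q_k = 244/21
fundamental: x₁=244, y₁=21  (since 59536 − 135·441 = 1)

244 21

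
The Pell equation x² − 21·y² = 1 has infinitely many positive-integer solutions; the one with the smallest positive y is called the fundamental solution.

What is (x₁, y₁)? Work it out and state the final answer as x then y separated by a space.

55 12

[4; 1,1,2,1,1,8] for √21; ℓ=6 ⇒ convergent index 5
step 0: (4, 1)  from 4·(1,0) + (0,1)
step 1: (5, 1)  from 1·(4,1) + (1,0)
step 2: (9, 2)  from 1·(5,1) + (4,1)
…
step 4: (32, 7)  from 1·(23,5) + (9,2)
step 5: (55, 12)  from 1·(32,7) + (23,5)
→ (55, 12).  Check: 55²=3025, 21·12²=3024, difference 1.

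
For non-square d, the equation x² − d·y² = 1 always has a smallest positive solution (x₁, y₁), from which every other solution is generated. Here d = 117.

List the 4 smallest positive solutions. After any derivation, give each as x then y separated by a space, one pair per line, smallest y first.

d=117: √d = [10; 1,4,2,4,1,20] (ℓ=6, even), read p_5/q_5
i=0: a=10 ⇒ p=10, q=1
…
i=3: a=2 ⇒ p=119, q=11
i=4: a=4 ⇒ p=530, q=49
i=5: a=1 ⇒ p=649, q=60
fundamental: x₁=649, y₁=60  (since 421201 − 117·3600 = 1)
k=2:  x_2 = 649·649+117·60·60 = 842401,  y_2 = 649·60+60·649 = 77880
k=3:  x_3 = 649·842401+117·60·77880 = 1093435849,  y_3 = 649·77880+60·842401 = 101088180
k=4:  x_4 = 649·1093435849+117·60·101088180 = 1419278889601,  y_4 = 649·101088180+60·1093435849 = 131212379760

649 60
842401 77880
1093435849 101088180
1419278889601 131212379760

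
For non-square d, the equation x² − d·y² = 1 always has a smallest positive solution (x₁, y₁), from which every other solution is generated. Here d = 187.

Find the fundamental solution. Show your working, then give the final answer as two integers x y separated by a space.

d=187: √d = [13; 1,2,13,2,1,26] (ℓ=6, even), read p_5/q_5
a_0=13:  p_0=13·1+0=13,  q_0=13·0+1=1
a_1=1:  p_1=1·13+1=14,  q_1=1·1+0=1
a_2=2:  p_2=2·14+13=41,  q_2=2·1+1=3
a_3=13:  p_3=13·41+14=547,  q_3=13·3+1=40
a_4=2:  p_4=2·547+41=1135,  q_4=2·40+3=83
a_5=1:  p_5=1·1135+547=1682,  q_5=1·83+40=123
→ (1682, 123).  Check: 1682²=2829124, 187·123²=2829123, difference 1.

1682 123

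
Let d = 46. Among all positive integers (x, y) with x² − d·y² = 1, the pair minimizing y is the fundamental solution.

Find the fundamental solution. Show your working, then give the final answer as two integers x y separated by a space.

24335 3588

d=46: √d = [6; 1,3,1,1,2,6,2,1,1,3,1,12] (ℓ=12, even), read p_11/q_11
i=0: a=6 ⇒ p=6, q=1
…
i=3: a=1 ⇒ p=34, q=5
i=4: a=1 ⇒ p=61, q=9
i=5: a=2 ⇒ p=156, q=23
…
i=7: a=2 ⇒ p=2150, q=317
…
i=10: a=3 ⇒ p=19038, q=2807
i=11: a=1 ⇒ p=24335, q=3588
(x₁, y₁) = (24335, 3588);  24335² − 46·3588² = 1 ✓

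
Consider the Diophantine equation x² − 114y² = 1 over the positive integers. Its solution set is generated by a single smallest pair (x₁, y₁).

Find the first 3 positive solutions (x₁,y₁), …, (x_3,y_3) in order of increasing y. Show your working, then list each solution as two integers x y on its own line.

1025 96
2101249 196800
4307559425 403439904

d=114: √d = [10; 1,2,10,2,1,20] (ℓ=6, even), read p_5/q_5
a_0=10:  p_0=10·1+0=10,  q_0=10·0+1=1
…
a_2=2:  p_2=2·11+10=32,  q_2=2·1+1=3
a_3=10:  p_3=10·32+11=331,  q_3=10·3+1=31
a_4=2:  p_4=2·331+32=694,  q_4=2·31+3=65
a_5=1:  p_5=1·694+331=1025,  q_5=1·65+31=96
(x₁, y₁) = (1025, 96);  1025² − 114·96² = 1 ✓
(1025+96√114)^2 = 2101249 + 196800√114
(1025+96√114)^3 = 4307559425 + 403439904√114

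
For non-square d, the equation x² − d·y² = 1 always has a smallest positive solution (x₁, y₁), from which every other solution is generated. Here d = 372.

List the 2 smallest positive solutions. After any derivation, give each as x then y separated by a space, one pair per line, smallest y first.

12151 630
295293601 15310260

[19; 3,2,12,2,3,38] for √372; ℓ=6 ⇒ convergent index 5
i=0: a=19 ⇒ p=19, q=1
i=1: a=3 ⇒ p=58, q=3
i=2: a=2 ⇒ p=135, q=7
i=3: a=12 ⇒ p=1678, q=87
i=4: a=2 ⇒ p=3491, q=181
i=5: a=3 ⇒ p=12151, q=630
(x₁, y₁) = (12151, 630);  12151² − 372·630² = 1 ✓
(12151+630√372)^2 = 295293601 + 15310260√372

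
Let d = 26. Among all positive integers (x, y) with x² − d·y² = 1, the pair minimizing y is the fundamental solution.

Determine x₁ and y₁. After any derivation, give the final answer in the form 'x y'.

[5; 10] for √26; ℓ=1 ⇒ convergent index 1
a_0=5:  p_0=5·1+0=5,  q_0=5·0+1=1
a_1=10:  p_1=10·5+1=51,  q_1=10·1+0=10
(x₁, y₁) = (51, 10);  51² − 26·10² = 1 ✓

51 10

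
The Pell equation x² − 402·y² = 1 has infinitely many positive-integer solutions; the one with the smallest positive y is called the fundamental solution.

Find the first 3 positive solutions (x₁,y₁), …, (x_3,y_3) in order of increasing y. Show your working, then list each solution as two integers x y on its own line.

401 20
321601 16040
257923601 12864060

d=402: √d = [20; 20,40] (ℓ=2, even), read p_1/q_1
step 0: (20, 1)  from 20·(1,0) + (0,1)
step 1: (401, 20)  from 20·(20,1) + (1,0)
→ (401, 20).  Check: 401²=160801, 402·20²=160800, difference 1.
k=2:  x_2 = 401·401+402·20·20 = 321601,  y_2 = 401·20+20·401 = 16040
k=3:  x_3 = 401·321601+402·20·16040 = 257923601,  y_3 = 401·16040+20·321601 = 12864060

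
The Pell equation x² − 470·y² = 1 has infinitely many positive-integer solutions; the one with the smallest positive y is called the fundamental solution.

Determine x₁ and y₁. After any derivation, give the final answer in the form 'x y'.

1691 78

d=470: √d = [21; 1,2,8,2,1,42] (ℓ=6, even), read p_5/q_5
k=0  a_k=21  p_k/q_k = 21/1
…
k=2  a_k=2  p_k/q_k = 65/3
…
k=4  a_k=2  p_k/q_k = 1149/53
k=5  a_k=1  p_k/q_k = 1691/78
(x₁, y₁) = (1691, 78);  1691² − 470·78² = 1 ✓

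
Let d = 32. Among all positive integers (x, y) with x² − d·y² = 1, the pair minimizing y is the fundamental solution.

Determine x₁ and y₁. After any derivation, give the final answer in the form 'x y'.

d=32: √d = [5; 1,1,1,10] (ℓ=4, even), read p_3/q_3
step 0: (5, 1)  from 5·(1,0) + (0,1)
…
step 2: (11, 2)  from 1·(6,1) + (5,1)
step 3: (17, 3)  from 1·(11,2) + (6,1)
fundamental: x₁=17, y₁=3  (since 289 − 32·9 = 1)

17 3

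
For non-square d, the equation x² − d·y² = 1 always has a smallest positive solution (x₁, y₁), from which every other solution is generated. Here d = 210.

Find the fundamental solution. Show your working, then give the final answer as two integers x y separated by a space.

29 2

√210 = [14; 2,28, …], period ℓ=2 (even) → k=1
step 0: (14, 1)  from 14·(1,0) + (0,1)
step 1: (29, 2)  from 2·(14,1) + (1,0)
fundamental: x₁=29, y₁=2  (since 841 − 210·4 = 1)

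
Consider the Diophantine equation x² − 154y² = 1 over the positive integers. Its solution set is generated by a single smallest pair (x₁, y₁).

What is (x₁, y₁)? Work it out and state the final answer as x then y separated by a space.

21295 1716

d=154: √d = [12; 2,2,3,1,2,1,3,2,2,24] (ℓ=10, even), read p_9/q_9
step 0: (12, 1)  from 12·(1,0) + (0,1)
step 1: (25, 2)  from 2·(12,1) + (1,0)
step 2: (62, 5)  from 2·(25,2) + (12,1)
…
step 5: (757, 61)  from 2·(273,22) + (211,17)
…
step 7: (3847, 310)  from 3·(1030,83) + (757,61)
step 8: (8724, 703)  from 2·(3847,310) + (1030,83)
step 9: (21295, 1716)  from 2·(8724,703) + (3847,310)
(x₁, y₁) = (21295, 1716);  21295² − 154·1716² = 1 ✓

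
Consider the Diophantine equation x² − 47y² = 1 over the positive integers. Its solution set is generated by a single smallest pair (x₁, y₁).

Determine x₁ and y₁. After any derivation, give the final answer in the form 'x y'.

[6; 1,5,1,12] for √47; ℓ=4 ⇒ convergent index 3
k=0  a_k=6  p_k/q_k = 6/1
…
k=2  a_k=5  p_k/q_k = 41/6
k=3  a_k=1  p_k/q_k = 48/7
(x₁, y₁) = (48, 7);  48² − 47·7² = 1 ✓

48 7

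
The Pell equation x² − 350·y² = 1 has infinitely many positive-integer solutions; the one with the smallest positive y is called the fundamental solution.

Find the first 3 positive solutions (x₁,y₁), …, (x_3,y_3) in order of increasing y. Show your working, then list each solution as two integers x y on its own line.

√350 → a₀=18, period (1,2,2,2,1,36); ℓ=6 even so k=5
step 0: (18, 1)  from 18·(1,0) + (0,1)
…
step 4: (318, 17)  from 2·(131,7) + (56,3)
step 5: (449, 24)  from 1·(318,17) + (131,7)
(x₁, y₁) = (449, 24);  449² − 350·24² = 1 ✓
k=2:  x_2 = 449·449+350·24·24 = 403201,  y_2 = 449·24+24·449 = 21552
k=3:  x_3 = 449·403201+350·24·21552 = 362074049,  y_3 = 449·21552+24·403201 = 19353672

449 24
403201 21552
362074049 19353672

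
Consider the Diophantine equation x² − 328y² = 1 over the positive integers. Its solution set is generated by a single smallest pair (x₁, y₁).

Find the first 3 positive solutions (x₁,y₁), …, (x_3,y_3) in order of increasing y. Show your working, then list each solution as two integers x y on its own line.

d=328: √d = [18; 9,36] (ℓ=2, even), read p_1/q_1
step 0: (18, 1)  from 18·(1,0) + (0,1)
step 1: (163, 9)  from 9·(18,1) + (1,0)
→ (163, 9).  Check: 163²=26569, 328·9²=26568, difference 1.
(x_2, y_2) = (163·163 + 328·9·9, 163·9 + 9·163) = (53137, 2934)
(x_3, y_3) = (163·53137 + 328·9·2934, 163·2934 + 9·53137) = (17322499, 956475)

163 9
53137 2934
17322499 956475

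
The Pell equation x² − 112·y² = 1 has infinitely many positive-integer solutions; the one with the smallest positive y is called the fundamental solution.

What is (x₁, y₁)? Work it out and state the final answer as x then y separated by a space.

√112 = [10; 1,1,2,1,1,20, …], period ℓ=6 (even) → k=5
step 0: (10, 1)  from 10·(1,0) + (0,1)
…
step 2: (21, 2)  from 1·(11,1) + (10,1)
…
step 4: (74, 7)  from 1·(53,5) + (21,2)
step 5: (127, 12)  from 1·(74,7) + (53,5)
→ (127, 12).  Check: 127²=16129, 112·12²=16128, difference 1.

127 12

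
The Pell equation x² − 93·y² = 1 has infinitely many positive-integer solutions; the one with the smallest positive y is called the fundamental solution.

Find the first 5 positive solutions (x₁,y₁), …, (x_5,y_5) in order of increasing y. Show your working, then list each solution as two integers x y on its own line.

d=93: √d = [9; 1,1,1,4,6,4,1,1,1,18] (ℓ=10, even), read p_9/q_9
i=0: a=9 ⇒ p=9, q=1
i=1: a=1 ⇒ p=10, q=1
i=2: a=1 ⇒ p=19, q=2
i=3: a=1 ⇒ p=29, q=3
i=4: a=4 ⇒ p=135, q=14
i=5: a=6 ⇒ p=839, q=87
i=6: a=4 ⇒ p=3491, q=362
i=7: a=1 ⇒ p=4330, q=449
i=8: a=1 ⇒ p=7821, q=811
i=9: a=1 ⇒ p=12151, q=1260
fundamental: x₁=12151, y₁=1260  (since 147646801 − 93·1587600 = 1)
k=2:  x_2 = 12151·12151+93·1260·1260 = 295293601,  y_2 = 12151·1260+1260·12151 = 30620520
k=3:  x_3 = 12151·295293601+93·1260·30620520 = 7176225079351,  y_3 = 12151·30620520+1260·295293601 = 744139875780
k=4:  x_4 = 12151·7176225079351+93·1260·744139875780 = 174396621583094401,  y_4 = 12151·744139875780+1260·7176225079351 = 18084087230585040
k=5:  x_5 = 12151·174396621583094401+93·1260·18084087230585040 = 4238186690536135053751,  y_5 = 12151·18084087230585040+1260·174396621583094401 = 439479487133537766300

12151 1260
295293601 30620520
7176225079351 744139875780
174396621583094401 18084087230585040
4238186690536135053751 439479487133537766300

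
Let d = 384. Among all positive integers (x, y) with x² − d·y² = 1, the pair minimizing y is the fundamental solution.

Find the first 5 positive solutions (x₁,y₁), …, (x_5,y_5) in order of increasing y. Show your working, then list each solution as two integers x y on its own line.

√384 = [19; 1,1,2,9,2,1,1,38, …], period ℓ=8 (even) → k=7
step 0: (19, 1)  from 19·(1,0) + (0,1)
step 1: (20, 1)  from 1·(19,1) + (1,0)
…
step 5: (1940, 99)  from 2·(921,47) + (98,5)
step 6: (2861, 146)  from 1·(1940,99) + (921,47)
step 7: (4801, 245)  from 1·(2861,146) + (1940,99)
fundamental: x₁=4801, y₁=245  (since 23049601 − 384·60025 = 1)
(4801+245√384)^2 = 46099201 + 2352490√384
(4801+245√384)^3 = 442644523201 + 22588608735√384
(4801+245√384)^4 = 4250272665676801 + 216895818720980√384
(4801+245√384)^5 = 40811117693184120001 + 2082633628770241225√384

4801 245
46099201 2352490
442644523201 22588608735
4250272665676801 216895818720980
40811117693184120001 2082633628770241225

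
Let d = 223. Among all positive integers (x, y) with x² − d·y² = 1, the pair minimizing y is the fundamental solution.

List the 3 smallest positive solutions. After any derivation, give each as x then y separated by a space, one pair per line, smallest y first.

224 15
100351 6720
44957024 3010545

d=223: √d = [14; 1,13,1,28] (ℓ=4, even), read p_3/q_3
a_0=14:  p_0=14·1+0=14,  q_0=14·0+1=1
a_1=1:  p_1=1·14+1=15,  q_1=1·1+0=1
a_2=13:  p_2=13·15+14=209,  q_2=13·1+1=14
a_3=1:  p_3=1·209+15=224,  q_3=1·14+1=15
→ (224, 15).  Check: 224²=50176, 223·15²=50175, difference 1.
(x_2, y_2) = (224·224 + 223·15·15, 224·15 + 15·224) = (100351, 6720)
(x_3, y_3) = (224·100351 + 223·15·6720, 224·6720 + 15·100351) = (44957024, 3010545)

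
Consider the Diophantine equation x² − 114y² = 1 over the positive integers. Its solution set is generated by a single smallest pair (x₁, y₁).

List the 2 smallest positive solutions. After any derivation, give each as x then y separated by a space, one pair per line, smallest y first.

√114 → a₀=10, period (1,2,10,2,1,20); ℓ=6 even so k=5
a_0=10:  p_0=10·1+0=10,  q_0=10·0+1=1
a_1=1:  p_1=1·10+1=11,  q_1=1·1+0=1
a_2=2:  p_2=2·11+10=32,  q_2=2·1+1=3
…
a_4=2:  p_4=2·331+32=694,  q_4=2·31+3=65
a_5=1:  p_5=1·694+331=1025,  q_5=1·65+31=96
→ (1025, 96).  Check: 1025²=1050625, 114·96²=1050624, difference 1.
n=2: (1025,96)∘(1025,96) = (1025·1025+114·96·96, 1025·96+96·1025) = (2101249,196800)

1025 96
2101249 196800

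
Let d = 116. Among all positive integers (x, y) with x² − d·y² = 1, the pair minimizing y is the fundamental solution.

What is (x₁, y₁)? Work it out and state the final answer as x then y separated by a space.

9801 910

√116 = [10; 1,3,2,1,4,1,2,3,1,20, …], period ℓ=10 (even) → k=9
step 0: (10, 1)  from 10·(1,0) + (0,1)
step 1: (11, 1)  from 1·(10,1) + (1,0)
step 2: (43, 4)  from 3·(11,1) + (10,1)
…
step 8: (7550, 701)  from 3·(2251,209) + (797,74)
step 9: (9801, 910)  from 1·(7550,701) + (2251,209)
(x₁, y₁) = (9801, 910);  9801² − 116·910² = 1 ✓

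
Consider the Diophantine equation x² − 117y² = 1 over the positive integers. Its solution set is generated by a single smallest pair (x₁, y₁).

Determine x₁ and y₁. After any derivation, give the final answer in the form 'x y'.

√117 → a₀=10, period (1,4,2,4,1,20); ℓ=6 even so k=5
k=0  a_k=10  p_k/q_k = 10/1
…
k=2  a_k=4  p_k/q_k = 54/5
k=3  a_k=2  p_k/q_k = 119/11
k=4  a_k=4  p_k/q_k = 530/49
k=5  a_k=1  p_k/q_k = 649/60
→ (649, 60).  Check: 649²=421201, 117·60²=421200, difference 1.

649 60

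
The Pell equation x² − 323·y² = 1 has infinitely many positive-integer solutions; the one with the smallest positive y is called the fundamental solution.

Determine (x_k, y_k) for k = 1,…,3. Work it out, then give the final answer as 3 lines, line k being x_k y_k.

18 1
647 36
23274 1295

√323 = [17; 1,34, …], period ℓ=2 (even) → k=1
i=0: a=17 ⇒ p=17, q=1
i=1: a=1 ⇒ p=18, q=1
fundamental: x₁=18, y₁=1  (since 324 − 323·1 = 1)
(18+1√323)^2 = 647 + 36√323
(18+1√323)^3 = 23274 + 1295√323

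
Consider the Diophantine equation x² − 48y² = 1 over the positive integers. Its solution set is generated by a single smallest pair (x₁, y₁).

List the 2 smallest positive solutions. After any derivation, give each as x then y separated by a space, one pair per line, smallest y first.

[6; 1,12] for √48; ℓ=2 ⇒ convergent index 1
i=0: a=6 ⇒ p=6, q=1
i=1: a=1 ⇒ p=7, q=1
→ (7, 1).  Check: 7²=49, 48·1²=48, difference 1.
(7+1√48)^2 = 97 + 14√48

7 1
97 14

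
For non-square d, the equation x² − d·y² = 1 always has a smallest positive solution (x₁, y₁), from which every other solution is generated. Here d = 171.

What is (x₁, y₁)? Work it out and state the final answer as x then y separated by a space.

170 13

d=171: √d = [13; 13,26] (ℓ=2, even), read p_1/q_1
i=0: a=13 ⇒ p=13, q=1
i=1: a=13 ⇒ p=170, q=13
fundamental: x₁=170, y₁=13  (since 28900 − 171·169 = 1)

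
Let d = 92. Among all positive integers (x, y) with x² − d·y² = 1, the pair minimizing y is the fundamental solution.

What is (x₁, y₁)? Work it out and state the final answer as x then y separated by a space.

1151 120

[9; 1,1,2,4,2,1,1,18] for √92; ℓ=8 ⇒ convergent index 7
k=0  a_k=9  p_k/q_k = 9/1
k=1  a_k=1  p_k/q_k = 10/1
…
k=3  a_k=2  p_k/q_k = 48/5
k=4  a_k=4  p_k/q_k = 211/22
k=5  a_k=2  p_k/q_k = 470/49
k=6  a_k=1  p_k/q_k = 681/71
k=7  a_k=1  p_k/q_k = 1151/120
→ (1151, 120).  Check: 1151²=1324801, 92·120²=1324800, difference 1.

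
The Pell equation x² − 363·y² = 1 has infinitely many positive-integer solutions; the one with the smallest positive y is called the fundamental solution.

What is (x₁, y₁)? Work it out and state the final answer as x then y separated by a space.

[19; 19,38] for √363; ℓ=2 ⇒ convergent index 1
a_0=19:  p_0=19·1+0=19,  q_0=19·0+1=1
a_1=19:  p_1=19·19+1=362,  q_1=19·1+0=19
→ (362, 19).  Check: 362²=131044, 363·19²=131043, difference 1.

362 19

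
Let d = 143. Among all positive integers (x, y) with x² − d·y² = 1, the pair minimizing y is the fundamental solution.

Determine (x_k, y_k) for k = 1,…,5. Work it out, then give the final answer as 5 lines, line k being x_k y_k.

12 1
287 24
6876 575
164737 13776
3946812 330049

√143 = [11; 1,22, …], period ℓ=2 (even) → k=1
a_0=11:  p_0=11·1+0=11,  q_0=11·0+1=1
a_1=1:  p_1=1·11+1=12,  q_1=1·1+0=1
(x₁, y₁) = (12, 1);  12² − 143·1² = 1 ✓
n=2: (12,1)∘(12,1) = (12·12+143·1·1, 12·1+1·12) = (287,24)
n=3: (287,24)∘(12,1) = (12·287+143·1·24, 12·24+1·287) = (6876,575)
n=4: (6876,575)∘(12,1) = (12·6876+143·1·575, 12·575+1·6876) = (164737,13776)
n=5: (164737,13776)∘(12,1) = (12·164737+143·1·13776, 12·13776+1·164737) = (3946812,330049)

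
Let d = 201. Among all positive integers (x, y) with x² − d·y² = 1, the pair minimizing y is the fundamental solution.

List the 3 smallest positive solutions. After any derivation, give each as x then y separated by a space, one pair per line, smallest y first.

√201 → a₀=14, period (5,1,1,1,2,…,1,5,28); ℓ=14 even so k=13
k=0  a_k=14  p_k/q_k = 14/1
k=1  a_k=5  p_k/q_k = 71/5
k=2  a_k=1  p_k/q_k = 85/6
k=3  a_k=1  p_k/q_k = 156/11
k=4  a_k=1  p_k/q_k = 241/17
…
k=7  a_k=8  p_k/q_k = 7670/541
…
k=10  a_k=1  p_k/q_k = 33317/2350
k=11  a_k=1  p_k/q_k = 58085/4097
k=12  a_k=1  p_k/q_k = 91402/6447
k=13  a_k=5  p_k/q_k = 515095/36332
→ (515095, 36332).  Check: 515095²=265322859025, 201·36332²=265322859024, difference 1.
n=2: (515095,36332)∘(515095,36332) = (515095·515095+201·36332·36332, 515095·36332+36332·515095) = (530645718049,37428863080)
n=3: (530645718049,37428863080)∘(515095,36332) = (515095·530645718049+201·36332·37428863080, 515095·37428863080+36332·530645718049) = (546665912276384215,38558840456348868)

515095 36332
530645718049 37428863080
546665912276384215 38558840456348868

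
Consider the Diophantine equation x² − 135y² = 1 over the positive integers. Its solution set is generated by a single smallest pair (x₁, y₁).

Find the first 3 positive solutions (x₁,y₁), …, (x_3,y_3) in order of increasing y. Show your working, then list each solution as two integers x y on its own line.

244 21
119071 10248
58106404 5001003

√135 → a₀=11, period (1,1,1,1,1,1,1,22); ℓ=8 even so k=7
k=0  a_k=11  p_k/q_k = 11/1
k=1  a_k=1  p_k/q_k = 12/1
k=2  a_k=1  p_k/q_k = 23/2
k=3  a_k=1  p_k/q_k = 35/3
…
k=5  a_k=1  p_k/q_k = 93/8
k=6  a_k=1  p_k/q_k = 151/13
k=7  a_k=1  p_k/q_k = 244/21
fundamental: x₁=244, y₁=21  (since 59536 − 135·441 = 1)
k=2:  x_2 = 244·244+135·21·21 = 119071,  y_2 = 244·21+21·244 = 10248
k=3:  x_3 = 244·119071+135·21·10248 = 58106404,  y_3 = 244·10248+21·119071 = 5001003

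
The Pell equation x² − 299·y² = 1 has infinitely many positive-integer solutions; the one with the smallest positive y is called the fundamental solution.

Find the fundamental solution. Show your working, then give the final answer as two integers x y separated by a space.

d=299: √d = [17; 3,2,3,34] (ℓ=4, even), read p_3/q_3
step 0: (17, 1)  from 17·(1,0) + (0,1)
…
step 2: (121, 7)  from 2·(52,3) + (17,1)
step 3: (415, 24)  from 3·(121,7) + (52,3)
(x₁, y₁) = (415, 24);  415² − 299·24² = 1 ✓

415 24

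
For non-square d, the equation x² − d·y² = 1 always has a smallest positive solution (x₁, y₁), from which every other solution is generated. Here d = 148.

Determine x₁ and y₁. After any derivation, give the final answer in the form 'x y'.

73 6

√148 = [12; 6,24, …], period ℓ=2 (even) → k=1
a_0=12:  p_0=12·1+0=12,  q_0=12·0+1=1
a_1=6:  p_1=6·12+1=73,  q_1=6·1+0=6
→ (73, 6).  Check: 73²=5329, 148·6²=5328, difference 1.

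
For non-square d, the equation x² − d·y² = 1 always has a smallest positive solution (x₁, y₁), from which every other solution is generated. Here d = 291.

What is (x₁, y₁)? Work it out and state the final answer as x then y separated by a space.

√291 = [17; 17,34, …], period ℓ=2 (even) → k=1
i=0: a=17 ⇒ p=17, q=1
i=1: a=17 ⇒ p=290, q=17
fundamental: x₁=290, y₁=17  (since 84100 − 291·289 = 1)

290 17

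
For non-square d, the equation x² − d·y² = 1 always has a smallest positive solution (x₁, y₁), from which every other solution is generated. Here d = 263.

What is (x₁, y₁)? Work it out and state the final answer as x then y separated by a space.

139128 8579

√263 = [16; 4,1,1,1,1,15,1,1,1,1,4,32, …], period ℓ=12 (even) → k=11
a_0=16:  p_0=16·1+0=16,  q_0=16·0+1=1
a_1=4:  p_1=4·16+1=65,  q_1=4·1+0=4
…
a_4=1:  p_4=1·146+81=227,  q_4=1·9+5=14
a_5=1:  p_5=1·227+146=373,  q_5=1·14+9=23
a_6=15:  p_6=15·373+227=5822,  q_6=15·23+14=359
a_7=1:  p_7=1·5822+373=6195,  q_7=1·359+23=382
a_8=1:  p_8=1·6195+5822=12017,  q_8=1·382+359=741
a_9=1:  p_9=1·12017+6195=18212,  q_9=1·741+382=1123
a_10=1:  p_10=1·18212+12017=30229,  q_10=1·1123+741=1864
a_11=4:  p_11=4·30229+18212=139128,  q_11=4·1864+1123=8579
(x₁, y₁) = (139128, 8579);  139128² − 263·8579² = 1 ✓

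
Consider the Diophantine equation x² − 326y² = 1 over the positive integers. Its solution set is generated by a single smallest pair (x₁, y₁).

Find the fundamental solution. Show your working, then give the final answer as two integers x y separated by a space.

√326 → a₀=18, period (18,36); ℓ=2 even so k=1
a_0=18:  p_0=18·1+0=18,  q_0=18·0+1=1
a_1=18:  p_1=18·18+1=325,  q_1=18·1+0=18
(x₁, y₁) = (325, 18);  325² − 326·18² = 1 ✓

325 18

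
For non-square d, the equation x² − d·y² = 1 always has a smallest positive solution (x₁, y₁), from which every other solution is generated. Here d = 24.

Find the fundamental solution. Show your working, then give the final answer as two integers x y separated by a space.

5 1

[4; 1,8] for √24; ℓ=2 ⇒ convergent index 1
i=0: a=4 ⇒ p=4, q=1
i=1: a=1 ⇒ p=5, q=1
→ (5, 1).  Check: 5²=25, 24·1²=24, difference 1.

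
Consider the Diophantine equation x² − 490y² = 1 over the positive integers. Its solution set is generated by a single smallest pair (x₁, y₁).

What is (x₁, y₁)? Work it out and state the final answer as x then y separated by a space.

d=490: √d = [22; 7,2,1,4,4,4,1,2,7,44] (ℓ=10, even), read p_9/q_9
a_0=22:  p_0=22·1+0=22,  q_0=22·0+1=1
a_1=7:  p_1=7·22+1=155,  q_1=7·1+0=7
a_2=2:  p_2=2·155+22=332,  q_2=2·7+1=15
a_3=1:  p_3=1·332+155=487,  q_3=1·15+7=22
…
a_5=4:  p_5=4·2280+487=9607,  q_5=4·103+22=434
a_6=4:  p_6=4·9607+2280=40708,  q_6=4·434+103=1839
…
a_8=2:  p_8=2·50315+40708=141338,  q_8=2·2273+1839=6385
a_9=7:  p_9=7·141338+50315=1039681,  q_9=7·6385+2273=46968
(x₁, y₁) = (1039681, 46968);  1039681² − 490·46968² = 1 ✓

1039681 46968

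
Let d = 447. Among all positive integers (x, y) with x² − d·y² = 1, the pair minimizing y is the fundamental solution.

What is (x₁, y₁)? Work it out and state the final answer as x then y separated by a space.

148 7

[21; 7,42] for √447; ℓ=2 ⇒ convergent index 1
step 0: (21, 1)  from 21·(1,0) + (0,1)
step 1: (148, 7)  from 7·(21,1) + (1,0)
→ (148, 7).  Check: 148²=21904, 447·7²=21903, difference 1.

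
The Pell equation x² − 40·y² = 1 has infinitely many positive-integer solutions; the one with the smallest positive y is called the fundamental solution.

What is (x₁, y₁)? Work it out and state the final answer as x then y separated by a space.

19 3

d=40: √d = [6; 3,12] (ℓ=2, even), read p_1/q_1
i=0: a=6 ⇒ p=6, q=1
i=1: a=3 ⇒ p=19, q=3
→ (19, 3).  Check: 19²=361, 40·3²=360, difference 1.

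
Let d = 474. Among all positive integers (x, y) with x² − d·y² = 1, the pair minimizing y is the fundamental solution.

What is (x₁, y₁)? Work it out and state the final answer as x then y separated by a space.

√474 = [21; 1,3,2,1,1,…,3,1,42, …], period ℓ=14 (even) → k=13
a_0=21:  p_0=21·1+0=21,  q_0=21·0+1=1
…
a_3=2:  p_3=2·87+22=196,  q_3=2·4+1=9
a_4=1:  p_4=1·196+87=283,  q_4=1·9+4=13
…
a_11=2:  p_11=2·16677+10864=44218,  q_11=2·766+499=2031
a_12=3:  p_12=3·44218+16677=149331,  q_12=3·2031+766=6859
a_13=1:  p_13=1·149331+44218=193549,  q_13=1·6859+2031=8890
→ (193549, 8890).  Check: 193549²=37461215401, 474·8890²=37461215400, difference 1.

193549 8890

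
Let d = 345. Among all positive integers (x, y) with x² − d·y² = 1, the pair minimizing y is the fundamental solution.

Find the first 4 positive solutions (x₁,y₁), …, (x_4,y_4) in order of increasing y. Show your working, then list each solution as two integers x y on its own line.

6761 364
91422241 4922008
1236211536041 66555391812
16716052298924161 899962003159856

[18; 1,1,2,1,6,1,2,1,1,36] for √345; ℓ=10 ⇒ convergent index 9
step 0: (18, 1)  from 18·(1,0) + (0,1)
…
step 2: (37, 2)  from 1·(19,1) + (18,1)
…
step 5: (873, 47)  from 6·(130,7) + (93,5)
…
step 8: (3882, 209)  from 1·(2879,155) + (1003,54)
step 9: (6761, 364)  from 1·(3882,209) + (2879,155)
(x₁, y₁) = (6761, 364);  6761² − 345·364² = 1 ✓
(x_2, y_2) = (6761·6761 + 345·364·364, 6761·364 + 364·6761) = (91422241, 4922008)
(x_3, y_3) = (6761·91422241 + 345·364·4922008, 6761·4922008 + 364·91422241) = (1236211536041, 66555391812)
(x_4, y_4) = (6761·1236211536041 + 345·364·66555391812, 6761·66555391812 + 364·1236211536041) = (16716052298924161, 899962003159856)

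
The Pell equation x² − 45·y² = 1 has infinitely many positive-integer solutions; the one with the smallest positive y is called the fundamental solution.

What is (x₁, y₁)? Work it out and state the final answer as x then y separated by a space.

[6; 1,2,2,2,1,12] for √45; ℓ=6 ⇒ convergent index 5
i=0: a=6 ⇒ p=6, q=1
i=1: a=1 ⇒ p=7, q=1
i=2: a=2 ⇒ p=20, q=3
i=3: a=2 ⇒ p=47, q=7
i=4: a=2 ⇒ p=114, q=17
i=5: a=1 ⇒ p=161, q=24
→ (161, 24).  Check: 161²=25921, 45·24²=25920, difference 1.

161 24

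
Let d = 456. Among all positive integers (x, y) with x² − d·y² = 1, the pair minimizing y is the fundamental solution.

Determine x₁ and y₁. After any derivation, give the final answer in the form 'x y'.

d=456: √d = [21; 2,1,4,1,2,42] (ℓ=6, even), read p_5/q_5
i=0: a=21 ⇒ p=21, q=1
i=1: a=2 ⇒ p=43, q=2
…
i=4: a=1 ⇒ p=363, q=17
i=5: a=2 ⇒ p=1025, q=48
(x₁, y₁) = (1025, 48);  1025² − 456·48² = 1 ✓

1025 48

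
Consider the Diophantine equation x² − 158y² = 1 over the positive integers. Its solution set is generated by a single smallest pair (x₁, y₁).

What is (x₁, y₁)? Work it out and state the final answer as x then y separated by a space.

7743 616

√158 = [12; 1,1,3,12,3,1,1,24, …], period ℓ=8 (even) → k=7
a_0=12:  p_0=12·1+0=12,  q_0=12·0+1=1
…
a_2=1:  p_2=1·13+12=25,  q_2=1·1+1=2
…
a_6=1:  p_6=1·3331+1081=4412,  q_6=1·265+86=351
a_7=1:  p_7=1·4412+3331=7743,  q_7=1·351+265=616
fundamental: x₁=7743, y₁=616  (since 59954049 − 158·379456 = 1)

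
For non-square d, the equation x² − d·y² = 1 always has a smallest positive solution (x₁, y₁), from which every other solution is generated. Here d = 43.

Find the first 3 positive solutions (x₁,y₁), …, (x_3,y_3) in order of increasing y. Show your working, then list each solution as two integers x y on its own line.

d=43: √d = [6; 1,1,3,1,5,1,3,1,1,12] (ℓ=10, even), read p_9/q_9
k=0  a_k=6  p_k/q_k = 6/1
…
k=2  a_k=1  p_k/q_k = 13/2
…
k=5  a_k=5  p_k/q_k = 341/52
…
k=7  a_k=3  p_k/q_k = 1541/235
k=8  a_k=1  p_k/q_k = 1941/296
k=9  a_k=1  p_k/q_k = 3482/531
(x₁, y₁) = (3482, 531);  3482² − 43·531² = 1 ✓
n=2: (3482,531)∘(3482,531) = (3482·3482+43·531·531, 3482·531+531·3482) = (24248647,3697884)
n=3: (24248647,3697884)∘(3482,531) = (3482·24248647+43·531·3697884, 3482·3697884+531·24248647) = (168867574226,25752063645)

3482 531
24248647 3697884
168867574226 25752063645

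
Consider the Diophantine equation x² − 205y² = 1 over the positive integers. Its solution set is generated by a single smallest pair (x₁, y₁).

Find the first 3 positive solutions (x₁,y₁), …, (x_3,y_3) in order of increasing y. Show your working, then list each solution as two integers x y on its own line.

√205 = [14; 3,6,1,4,1,6,3,28, …], period ℓ=8 (even) → k=7
i=0: a=14 ⇒ p=14, q=1
i=1: a=3 ⇒ p=43, q=3
i=2: a=6 ⇒ p=272, q=19
i=3: a=1 ⇒ p=315, q=22
i=4: a=4 ⇒ p=1532, q=107
i=5: a=1 ⇒ p=1847, q=129
i=6: a=6 ⇒ p=12614, q=881
i=7: a=3 ⇒ p=39689, q=2772
(x₁, y₁) = (39689, 2772);  39689² − 205·2772² = 1 ✓
k=2:  x_2 = 39689·39689+205·2772·2772 = 3150433441,  y_2 = 39689·2772+2772·39689 = 220035816
k=3:  x_3 = 39689·3150433441+205·2772·220035816 = 250075105640009,  y_3 = 39689·220035816+2772·3150433441 = 17466002999676

39689 2772
3150433441 220035816
250075105640009 17466002999676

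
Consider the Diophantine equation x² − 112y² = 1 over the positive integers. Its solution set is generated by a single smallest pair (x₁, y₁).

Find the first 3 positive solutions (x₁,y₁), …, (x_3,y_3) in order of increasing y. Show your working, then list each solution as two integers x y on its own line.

√112 = [10; 1,1,2,1,1,20, …], period ℓ=6 (even) → k=5
k=0  a_k=10  p_k/q_k = 10/1
k=1  a_k=1  p_k/q_k = 11/1
…
k=4  a_k=1  p_k/q_k = 74/7
k=5  a_k=1  p_k/q_k = 127/12
fundamental: x₁=127, y₁=12  (since 16129 − 112·144 = 1)
k=2:  x_2 = 127·127+112·12·12 = 32257,  y_2 = 127·12+12·127 = 3048
k=3:  x_3 = 127·32257+112·12·3048 = 8193151,  y_3 = 127·3048+12·32257 = 774180

127 12
32257 3048
8193151 774180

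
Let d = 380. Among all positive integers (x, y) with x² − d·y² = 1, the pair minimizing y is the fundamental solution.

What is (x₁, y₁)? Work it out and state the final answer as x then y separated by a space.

[19; 2,38] for √380; ℓ=2 ⇒ convergent index 1
i=0: a=19 ⇒ p=19, q=1
i=1: a=2 ⇒ p=39, q=2
(x₁, y₁) = (39, 2);  39² − 380·2² = 1 ✓

39 2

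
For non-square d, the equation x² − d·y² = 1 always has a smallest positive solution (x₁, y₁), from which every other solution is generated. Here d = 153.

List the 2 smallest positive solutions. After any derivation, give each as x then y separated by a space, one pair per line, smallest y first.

√153 → a₀=12, period (2,1,2,2,2,1,2,24); ℓ=8 even so k=7
i=0: a=12 ⇒ p=12, q=1
i=1: a=2 ⇒ p=25, q=2
i=2: a=1 ⇒ p=37, q=3
i=3: a=2 ⇒ p=99, q=8
…
i=6: a=1 ⇒ p=804, q=65
i=7: a=2 ⇒ p=2177, q=176
fundamental: x₁=2177, y₁=176  (since 4739329 − 153·30976 = 1)
(x_2, y_2) = (2177·2177 + 153·176·176, 2177·176 + 176·2177) = (9478657, 766304)

2177 176
9478657 766304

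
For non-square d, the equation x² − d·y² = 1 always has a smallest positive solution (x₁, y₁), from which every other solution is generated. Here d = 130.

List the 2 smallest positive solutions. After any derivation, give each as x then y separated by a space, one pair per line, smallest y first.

6499 570
84474001 7408860

d=130: √d = [11; 2,2,22] (ℓ=3, odd), read p_5/q_5
a_0=11:  p_0=11·1+0=11,  q_0=11·0+1=1
…
a_2=2:  p_2=2·23+11=57,  q_2=2·2+1=5
a_3=22:  p_3=22·57+23=1277,  q_3=22·5+2=112
a_4=2:  p_4=2·1277+57=2611,  q_4=2·112+5=229
a_5=2:  p_5=2·2611+1277=6499,  q_5=2·229+112=570
(x₁, y₁) = (6499, 570);  6499² − 130·570² = 1 ✓
(x_2, y_2) = (6499·6499 + 130·570·570, 6499·570 + 570·6499) = (84474001, 7408860)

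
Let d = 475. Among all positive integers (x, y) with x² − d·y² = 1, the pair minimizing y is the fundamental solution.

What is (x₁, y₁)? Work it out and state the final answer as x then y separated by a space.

√475 → a₀=21, period (1,3,1,6,2,6,1,3,1,42); ℓ=10 even so k=9
k=0  a_k=21  p_k/q_k = 21/1
k=1  a_k=1  p_k/q_k = 22/1
k=2  a_k=3  p_k/q_k = 87/4
k=3  a_k=1  p_k/q_k = 109/5
k=4  a_k=6  p_k/q_k = 741/34
…
k=6  a_k=6  p_k/q_k = 10287/472
k=7  a_k=1  p_k/q_k = 11878/545
k=8  a_k=3  p_k/q_k = 45921/2107
k=9  a_k=1  p_k/q_k = 57799/2652
fundamental: x₁=57799, y₁=2652  (since 3340724401 − 475·7033104 = 1)

57799 2652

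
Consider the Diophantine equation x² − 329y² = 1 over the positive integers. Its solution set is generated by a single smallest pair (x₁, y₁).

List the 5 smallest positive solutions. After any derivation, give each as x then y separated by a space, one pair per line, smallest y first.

√329 = [18; 7,4,2,1,1,4,1,1,2,4,7,36, …], period ℓ=12 (even) → k=11
i=0: a=18 ⇒ p=18, q=1
…
i=2: a=4 ⇒ p=526, q=29
…
i=7: a=1 ⇒ p=16125, q=889
…
i=10: a=4 ⇒ p=328794, q=18127
i=11: a=7 ⇒ p=2376415, q=131016
fundamental: x₁=2376415, y₁=131016  (since 5647348252225 − 329·17165192256 = 1)
k=2:  x_2 = 2376415·2376415+329·131016·131016 = 11294696504449,  y_2 = 2376415·131016+131016·2376415 = 622696775280
k=3:  x_3 = 2376415·11294696504449+329·131016·622696775280 = 53681772387237964255,  y_3 = 2376415·622696775280+131016·11294696504449 = 2959571914453911384
k=4:  x_4 = 2376415·53681772387237964255+329·131016·2959571914453911384 = 255140338255224918953587201,  y_4 = 2376415·2959571914453911384+131016·53681772387237964255 = 14066342182173360946441440
k=5:  x_5 = 2376415·255140338255224918953587201+329·131016·14066342182173360946441440 = 1212638653869526969777790618564575,  y_5 = 2376415·14066342182173360946441440+131016·255140338255224918953587201 = 66854933113696055535160815363816

2376415 131016
11294696504449 622696775280
53681772387237964255 2959571914453911384
255140338255224918953587201 14066342182173360946441440
1212638653869526969777790618564575 66854933113696055535160815363816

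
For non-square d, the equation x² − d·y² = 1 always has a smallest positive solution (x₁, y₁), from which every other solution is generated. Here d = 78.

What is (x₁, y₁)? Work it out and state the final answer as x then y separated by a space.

53 6

√78 → a₀=8, period (1,4,1,16); ℓ=4 even so k=3
a_0=8:  p_0=8·1+0=8,  q_0=8·0+1=1
…
a_2=4:  p_2=4·9+8=44,  q_2=4·1+1=5
a_3=1:  p_3=1·44+9=53,  q_3=1·5+1=6
→ (53, 6).  Check: 53²=2809, 78·6²=2808, difference 1.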